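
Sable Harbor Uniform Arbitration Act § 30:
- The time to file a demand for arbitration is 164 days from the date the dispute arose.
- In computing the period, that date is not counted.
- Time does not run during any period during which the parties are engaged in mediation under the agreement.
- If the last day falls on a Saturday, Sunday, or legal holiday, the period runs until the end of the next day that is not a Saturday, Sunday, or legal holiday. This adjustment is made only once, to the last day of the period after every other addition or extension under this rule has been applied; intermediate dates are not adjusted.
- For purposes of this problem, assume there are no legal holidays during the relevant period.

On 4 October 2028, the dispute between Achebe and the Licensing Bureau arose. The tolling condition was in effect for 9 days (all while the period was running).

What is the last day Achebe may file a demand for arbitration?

March 26, 2029

164 days after 4 October 2028 is March 17, 2029.
Tolling adds 9 days: March 17, 2029 + 9 days = March 26, 2029.
March 26, 2029 is a Monday and not a legal holiday, so no extension applies.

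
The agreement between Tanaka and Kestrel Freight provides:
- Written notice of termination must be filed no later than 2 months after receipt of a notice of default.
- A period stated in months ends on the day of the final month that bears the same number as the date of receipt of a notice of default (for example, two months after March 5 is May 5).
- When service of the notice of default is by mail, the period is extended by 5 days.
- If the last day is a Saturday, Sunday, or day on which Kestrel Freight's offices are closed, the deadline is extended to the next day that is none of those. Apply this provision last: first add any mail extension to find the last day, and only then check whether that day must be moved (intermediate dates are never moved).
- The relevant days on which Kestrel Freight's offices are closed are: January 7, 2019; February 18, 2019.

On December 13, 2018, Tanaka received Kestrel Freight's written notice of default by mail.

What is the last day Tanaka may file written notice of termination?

February 19, 2019

2 months after December 13, 2018 is February 13, 2019.
Service was by mail, adding 5 days: February 13, 2019 + 5 days = February 18, 2019.
February 18, 2019 is a listed holiday. The next qualifying day is February 19, 2019.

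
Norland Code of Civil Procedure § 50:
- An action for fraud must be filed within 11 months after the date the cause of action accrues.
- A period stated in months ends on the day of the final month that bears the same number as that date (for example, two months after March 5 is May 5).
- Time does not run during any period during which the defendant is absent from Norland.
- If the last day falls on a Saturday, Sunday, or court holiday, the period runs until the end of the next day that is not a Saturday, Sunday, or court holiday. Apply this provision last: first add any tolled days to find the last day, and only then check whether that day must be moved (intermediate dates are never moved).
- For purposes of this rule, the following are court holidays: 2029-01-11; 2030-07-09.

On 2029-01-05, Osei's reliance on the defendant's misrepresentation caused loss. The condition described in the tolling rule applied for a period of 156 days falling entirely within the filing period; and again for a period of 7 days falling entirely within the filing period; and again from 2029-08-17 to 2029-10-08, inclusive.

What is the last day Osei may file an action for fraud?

11 months after 2029-01-05 is December 5, 2029.
Tolling adds 156 days: December 5, 2029 + 156 days = May 10, 2030.
Tolling adds 7 days: May 10, 2030 + 7 days = May 17, 2030.
From August 17, 2029 through October 8, 2029 inclusive is 53 days; tolling adds 53 days: May 17, 2030 + 53 days = July 9, 2030.
July 9, 2030 is a listed holiday. The next qualifying day is July 10, 2030.

July 10, 2030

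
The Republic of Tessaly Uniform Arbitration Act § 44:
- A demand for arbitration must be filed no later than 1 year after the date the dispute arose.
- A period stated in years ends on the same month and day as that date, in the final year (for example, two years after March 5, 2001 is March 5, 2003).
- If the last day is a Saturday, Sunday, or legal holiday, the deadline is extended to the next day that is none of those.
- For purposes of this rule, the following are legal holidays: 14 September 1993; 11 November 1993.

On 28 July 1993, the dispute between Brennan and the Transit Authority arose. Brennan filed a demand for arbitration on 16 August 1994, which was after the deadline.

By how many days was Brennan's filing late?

19 days

1 year after 28 July 1993 is July 28, 1994.
July 28, 1994 is a Thursday and not a legal holiday, so no extension applies.
The deadline is July 28, 1994; from July 28, 1994 to August 16, 1994 is 19 days.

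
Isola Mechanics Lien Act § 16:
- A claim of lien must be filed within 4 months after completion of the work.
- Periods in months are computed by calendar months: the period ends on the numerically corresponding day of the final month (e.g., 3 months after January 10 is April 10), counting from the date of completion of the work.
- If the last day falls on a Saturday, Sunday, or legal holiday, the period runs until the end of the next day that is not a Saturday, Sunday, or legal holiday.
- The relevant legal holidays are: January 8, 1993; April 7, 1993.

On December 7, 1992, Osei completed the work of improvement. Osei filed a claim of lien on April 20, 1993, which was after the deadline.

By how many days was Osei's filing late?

12 days

4 months after December 7, 1992 is April 7, 1993.
April 7, 1993 is a listed holiday. The next qualifying day is April 8, 1993.
The deadline is April 8, 1993; from April 8, 1993 to April 20, 1993 is 12 days.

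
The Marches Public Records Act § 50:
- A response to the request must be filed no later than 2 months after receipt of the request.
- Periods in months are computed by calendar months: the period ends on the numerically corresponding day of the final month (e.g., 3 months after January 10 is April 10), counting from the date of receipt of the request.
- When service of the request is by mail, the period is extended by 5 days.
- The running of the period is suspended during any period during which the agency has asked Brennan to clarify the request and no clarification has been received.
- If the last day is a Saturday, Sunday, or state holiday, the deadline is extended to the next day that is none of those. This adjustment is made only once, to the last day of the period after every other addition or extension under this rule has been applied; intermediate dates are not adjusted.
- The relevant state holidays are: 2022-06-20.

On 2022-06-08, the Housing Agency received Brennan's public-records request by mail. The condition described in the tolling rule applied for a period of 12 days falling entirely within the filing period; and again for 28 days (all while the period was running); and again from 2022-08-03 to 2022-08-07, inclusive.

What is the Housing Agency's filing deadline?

September 27, 2022

2 months after 2022-06-08 is August 8, 2022.
Service was by mail, adding 5 days: August 8, 2022 + 5 days = August 13, 2022.
Tolling adds 12 days: August 13, 2022 + 12 days = August 25, 2022.
Tolling adds 28 days: August 25, 2022 + 28 days = September 22, 2022.
From August 3, 2022 through August 7, 2022 inclusive is 5 days; tolling adds 5 days: September 22, 2022 + 5 days = September 27, 2022.
September 27, 2022 is a Tuesday and not a state holiday, so no extension applies.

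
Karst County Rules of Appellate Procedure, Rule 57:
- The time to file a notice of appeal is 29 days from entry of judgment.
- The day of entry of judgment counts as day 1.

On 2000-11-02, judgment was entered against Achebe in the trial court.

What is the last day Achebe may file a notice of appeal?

Counting 2000-11-02 as day 1, day 29 is November 30, 2000.

November 30, 2000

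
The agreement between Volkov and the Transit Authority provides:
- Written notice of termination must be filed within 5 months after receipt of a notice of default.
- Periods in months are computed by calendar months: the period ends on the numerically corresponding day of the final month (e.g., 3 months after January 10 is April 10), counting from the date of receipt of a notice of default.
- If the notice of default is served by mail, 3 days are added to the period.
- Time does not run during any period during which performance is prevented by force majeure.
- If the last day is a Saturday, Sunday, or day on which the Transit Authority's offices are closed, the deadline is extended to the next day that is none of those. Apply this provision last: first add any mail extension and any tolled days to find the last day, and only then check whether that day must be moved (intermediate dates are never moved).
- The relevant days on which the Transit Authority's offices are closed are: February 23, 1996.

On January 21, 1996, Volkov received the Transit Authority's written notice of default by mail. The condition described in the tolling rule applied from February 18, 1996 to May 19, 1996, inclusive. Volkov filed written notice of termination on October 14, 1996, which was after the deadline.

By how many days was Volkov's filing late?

5 months after January 21, 1996 is June 21, 1996.
Service was by mail, adding 3 days: June 21, 1996 + 3 days = June 24, 1996.
From February 18, 1996 through May 19, 1996 inclusive is 92 days; tolling adds 92 days: June 24, 1996 + 92 days = September 24, 1996.
September 24, 1996 is a Tuesday and not a day on which the Transit Authority's offices are closed, so no extension applies.
The deadline is September 24, 1996; from September 24, 1996 to October 14, 1996 is 20 days.

20 days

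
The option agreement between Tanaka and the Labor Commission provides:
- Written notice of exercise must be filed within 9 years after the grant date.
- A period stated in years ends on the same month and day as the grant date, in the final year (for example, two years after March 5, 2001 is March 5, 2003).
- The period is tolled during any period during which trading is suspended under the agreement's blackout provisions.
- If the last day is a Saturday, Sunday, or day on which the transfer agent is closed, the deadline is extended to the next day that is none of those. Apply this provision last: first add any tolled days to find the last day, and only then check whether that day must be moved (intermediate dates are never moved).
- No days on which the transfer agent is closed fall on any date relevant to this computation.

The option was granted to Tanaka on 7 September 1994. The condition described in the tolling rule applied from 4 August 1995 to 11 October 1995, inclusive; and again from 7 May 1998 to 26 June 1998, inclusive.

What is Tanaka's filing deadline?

January 5, 2004

9 years after 7 September 1994 is September 7, 2003.
From August 4, 1995 through October 11, 1995 inclusive is 69 days; tolling adds 69 days: September 7, 2003 + 69 days = November 15, 2003.
From May 7, 1998 through June 26, 1998 inclusive is 51 days; tolling adds 51 days: November 15, 2003 + 51 days = January 5, 2004.
January 5, 2004 is a Monday and not a day on which the transfer agent is closed, so no extension applies.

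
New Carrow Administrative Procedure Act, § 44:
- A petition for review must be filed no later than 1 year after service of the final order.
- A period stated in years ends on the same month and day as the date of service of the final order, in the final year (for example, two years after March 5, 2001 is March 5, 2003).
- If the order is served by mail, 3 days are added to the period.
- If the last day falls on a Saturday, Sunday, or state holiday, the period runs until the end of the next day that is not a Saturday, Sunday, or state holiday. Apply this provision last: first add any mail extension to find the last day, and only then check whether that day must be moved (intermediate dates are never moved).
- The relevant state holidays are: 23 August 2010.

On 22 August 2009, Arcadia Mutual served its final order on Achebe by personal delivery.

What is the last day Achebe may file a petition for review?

August 24, 2010

1 year after 22 August 2009 is August 22, 2010.
Service was not by mail, so no mail extension applies.
August 22, 2010 is Sunday; August 23, 2010 is a listed holiday. The next qualifying day is August 24, 2010.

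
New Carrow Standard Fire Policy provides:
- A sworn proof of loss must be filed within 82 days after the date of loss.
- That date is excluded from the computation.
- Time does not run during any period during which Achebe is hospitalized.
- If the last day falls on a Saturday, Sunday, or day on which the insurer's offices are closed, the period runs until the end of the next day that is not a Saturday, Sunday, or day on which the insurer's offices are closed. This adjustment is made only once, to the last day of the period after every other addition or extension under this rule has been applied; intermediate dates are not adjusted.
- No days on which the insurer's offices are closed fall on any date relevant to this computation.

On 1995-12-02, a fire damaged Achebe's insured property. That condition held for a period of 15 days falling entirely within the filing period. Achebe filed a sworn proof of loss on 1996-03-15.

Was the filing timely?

No

82 days after 1995-12-02 is February 22, 1996.
Tolling adds 15 days: February 22, 1996 + 15 days = March 8, 1996.
March 8, 1996 is a Friday and not a day on which the insurer's offices are closed, so no extension applies.
The deadline is March 8, 1996; the filing on March 15, 1996 is after that date.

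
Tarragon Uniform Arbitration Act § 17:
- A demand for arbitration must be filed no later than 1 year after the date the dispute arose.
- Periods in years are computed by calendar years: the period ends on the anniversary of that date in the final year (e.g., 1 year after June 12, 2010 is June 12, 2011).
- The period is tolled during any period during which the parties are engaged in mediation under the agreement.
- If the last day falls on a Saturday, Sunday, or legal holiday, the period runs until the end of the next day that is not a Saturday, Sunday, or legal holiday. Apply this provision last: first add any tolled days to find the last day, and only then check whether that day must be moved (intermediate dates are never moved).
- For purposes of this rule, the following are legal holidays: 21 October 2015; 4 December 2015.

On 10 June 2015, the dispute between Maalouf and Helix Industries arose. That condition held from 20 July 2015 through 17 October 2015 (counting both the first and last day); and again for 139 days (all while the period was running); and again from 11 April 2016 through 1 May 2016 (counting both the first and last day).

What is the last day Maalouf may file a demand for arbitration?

1 year after 10 June 2015 is June 10, 2016.
From July 20, 2015 through October 17, 2015 inclusive is 90 days; tolling adds 90 days: June 10, 2016 + 90 days = September 8, 2016.
Tolling adds 139 days: September 8, 2016 + 139 days = January 25, 2017.
From April 11, 2016 through May 1, 2016 inclusive is 21 days; tolling adds 21 days: January 25, 2017 + 21 days = February 15, 2017.
February 15, 2017 is a Wednesday and not a legal holiday, so no extension applies.

February 15, 2017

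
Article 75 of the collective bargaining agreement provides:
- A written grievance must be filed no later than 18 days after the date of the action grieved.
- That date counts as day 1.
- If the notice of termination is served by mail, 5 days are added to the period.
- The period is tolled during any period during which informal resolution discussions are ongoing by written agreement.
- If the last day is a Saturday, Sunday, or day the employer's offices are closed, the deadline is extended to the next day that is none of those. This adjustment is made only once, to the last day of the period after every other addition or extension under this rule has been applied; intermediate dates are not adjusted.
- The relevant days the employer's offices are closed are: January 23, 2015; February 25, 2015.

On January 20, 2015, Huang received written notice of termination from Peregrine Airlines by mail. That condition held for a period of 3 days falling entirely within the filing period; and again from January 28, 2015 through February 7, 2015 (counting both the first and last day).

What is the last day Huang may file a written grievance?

February 26, 2015

Counting January 20, 2015 as day 1, day 18 is February 6, 2015.
Service was by mail, adding 5 days: February 6, 2015 + 5 days = February 11, 2015.
Tolling adds 3 days: February 11, 2015 + 3 days = February 14, 2015.
From January 28, 2015 through February 7, 2015 inclusive is 11 days; tolling adds 11 days: February 14, 2015 + 11 days = February 25, 2015.
February 25, 2015 is a listed holiday. The next qualifying day is February 26, 2015.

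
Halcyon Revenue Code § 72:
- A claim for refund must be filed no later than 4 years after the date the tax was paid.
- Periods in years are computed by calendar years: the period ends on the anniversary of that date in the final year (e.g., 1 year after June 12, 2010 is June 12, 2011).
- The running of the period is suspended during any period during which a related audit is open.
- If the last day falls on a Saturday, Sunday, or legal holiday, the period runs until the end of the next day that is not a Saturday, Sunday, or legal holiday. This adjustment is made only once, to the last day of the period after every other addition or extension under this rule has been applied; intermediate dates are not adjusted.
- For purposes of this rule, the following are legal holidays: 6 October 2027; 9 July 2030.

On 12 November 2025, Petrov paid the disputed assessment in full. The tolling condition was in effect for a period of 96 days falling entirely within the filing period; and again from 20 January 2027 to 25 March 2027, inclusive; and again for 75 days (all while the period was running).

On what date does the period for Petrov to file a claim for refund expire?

July 8, 2030

4 years after 12 November 2025 is November 12, 2029.
Tolling adds 96 days: November 12, 2029 + 96 days = February 16, 2030.
From January 20, 2027 through March 25, 2027 inclusive is 65 days; tolling adds 65 days: February 16, 2030 + 65 days = April 22, 2030.
Tolling adds 75 days: April 22, 2030 + 75 days = July 6, 2030.
July 6, 2030 is Saturday; July 7, 2030 is Sunday. The next qualifying day is July 8, 2030.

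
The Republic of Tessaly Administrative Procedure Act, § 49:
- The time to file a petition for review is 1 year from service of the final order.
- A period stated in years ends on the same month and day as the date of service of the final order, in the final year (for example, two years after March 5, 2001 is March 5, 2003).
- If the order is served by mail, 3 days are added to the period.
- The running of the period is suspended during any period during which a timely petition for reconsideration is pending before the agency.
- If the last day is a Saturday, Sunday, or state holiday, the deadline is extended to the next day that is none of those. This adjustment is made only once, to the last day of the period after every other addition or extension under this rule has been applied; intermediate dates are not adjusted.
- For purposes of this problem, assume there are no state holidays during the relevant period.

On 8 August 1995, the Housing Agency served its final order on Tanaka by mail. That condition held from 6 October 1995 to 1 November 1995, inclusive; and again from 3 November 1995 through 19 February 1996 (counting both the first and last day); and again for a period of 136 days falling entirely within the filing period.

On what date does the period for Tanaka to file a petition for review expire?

May 12, 1997

1 year after 8 August 1995 is August 8, 1996.
Service was by mail, adding 3 days: August 8, 1996 + 3 days = August 11, 1996.
From October 6, 1995 through November 1, 1995 inclusive is 27 days; tolling adds 27 days: August 11, 1996 + 27 days = September 7, 1996.
From November 3, 1995 through February 19, 1996 inclusive is 109 days; tolling adds 109 days: September 7, 1996 + 109 days = December 25, 1996.
Tolling adds 136 days: December 25, 1996 + 136 days = May 10, 1997.
May 10, 1997 is Saturday; May 11, 1997 is Sunday. The next qualifying day is May 12, 1997.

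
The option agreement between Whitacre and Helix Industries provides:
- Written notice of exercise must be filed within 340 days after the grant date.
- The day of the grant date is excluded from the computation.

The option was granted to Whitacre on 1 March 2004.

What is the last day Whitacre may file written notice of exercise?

340 days after 1 March 2004 is February 4, 2005.

February 4, 2005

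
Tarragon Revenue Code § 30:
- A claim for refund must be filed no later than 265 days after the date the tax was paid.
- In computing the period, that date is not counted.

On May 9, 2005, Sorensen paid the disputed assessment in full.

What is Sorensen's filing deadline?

January 29, 2006

265 days after May 9, 2005 is January 29, 2006.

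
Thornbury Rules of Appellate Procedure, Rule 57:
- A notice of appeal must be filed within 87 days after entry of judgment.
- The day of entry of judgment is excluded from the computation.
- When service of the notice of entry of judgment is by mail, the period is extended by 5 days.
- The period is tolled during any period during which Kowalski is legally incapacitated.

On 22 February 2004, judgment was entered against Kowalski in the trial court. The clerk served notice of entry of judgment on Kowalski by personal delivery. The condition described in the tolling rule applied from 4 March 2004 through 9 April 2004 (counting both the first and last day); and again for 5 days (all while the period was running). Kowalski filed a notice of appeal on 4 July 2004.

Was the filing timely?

No

87 days after 22 February 2004 is May 19, 2004.
Service was not by mail, so no mail extension applies.
From March 4, 2004 through April 9, 2004 inclusive is 37 days; tolling adds 37 days: May 19, 2004 + 37 days = June 25, 2004.
Tolling adds 5 days: June 25, 2004 + 5 days = June 30, 2004.
The deadline is June 30, 2004; the filing on July 4, 2004 is after that date.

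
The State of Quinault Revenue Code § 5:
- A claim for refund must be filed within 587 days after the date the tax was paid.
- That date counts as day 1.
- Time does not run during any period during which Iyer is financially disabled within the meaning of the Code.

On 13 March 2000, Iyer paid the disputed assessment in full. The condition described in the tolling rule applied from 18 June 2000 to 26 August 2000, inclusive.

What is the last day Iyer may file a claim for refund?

December 29, 2001

Counting 13 March 2000 as day 1, day 587 is October 20, 2001.
From June 18, 2000 through August 26, 2000 inclusive is 70 days; tolling adds 70 days: October 20, 2001 + 70 days = December 29, 2001.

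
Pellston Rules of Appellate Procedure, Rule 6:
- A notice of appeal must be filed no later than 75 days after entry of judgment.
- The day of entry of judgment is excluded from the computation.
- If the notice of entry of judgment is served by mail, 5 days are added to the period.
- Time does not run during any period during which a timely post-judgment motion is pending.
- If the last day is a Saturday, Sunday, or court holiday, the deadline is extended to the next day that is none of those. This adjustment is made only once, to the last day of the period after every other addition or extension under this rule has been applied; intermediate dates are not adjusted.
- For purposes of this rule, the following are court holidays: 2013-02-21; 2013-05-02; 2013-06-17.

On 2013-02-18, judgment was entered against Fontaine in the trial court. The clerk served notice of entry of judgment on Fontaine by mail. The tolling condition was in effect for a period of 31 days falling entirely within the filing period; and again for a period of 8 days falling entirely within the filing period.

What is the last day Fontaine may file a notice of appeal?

June 18, 2013

75 days after 2013-02-18 is May 4, 2013.
Service was by mail, adding 5 days: May 4, 2013 + 5 days = May 9, 2013.
Tolling adds 31 days: May 9, 2013 + 31 days = June 9, 2013.
Tolling adds 8 days: June 9, 2013 + 8 days = June 17, 2013.
June 17, 2013 is a listed holiday. The next qualifying day is June 18, 2013.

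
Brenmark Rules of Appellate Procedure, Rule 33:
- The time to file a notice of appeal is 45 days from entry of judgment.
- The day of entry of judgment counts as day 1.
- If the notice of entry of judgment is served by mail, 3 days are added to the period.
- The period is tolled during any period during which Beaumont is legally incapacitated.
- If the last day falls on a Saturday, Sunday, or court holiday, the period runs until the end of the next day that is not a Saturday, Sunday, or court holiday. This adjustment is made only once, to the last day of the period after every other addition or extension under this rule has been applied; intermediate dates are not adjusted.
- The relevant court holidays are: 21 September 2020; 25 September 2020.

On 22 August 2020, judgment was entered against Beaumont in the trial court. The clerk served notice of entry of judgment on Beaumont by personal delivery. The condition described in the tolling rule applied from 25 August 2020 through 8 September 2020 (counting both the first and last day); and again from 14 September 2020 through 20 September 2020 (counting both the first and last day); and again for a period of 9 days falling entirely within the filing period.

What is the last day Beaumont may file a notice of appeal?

November 5, 2020

Counting 22 August 2020 as day 1, day 45 is October 5, 2020.
Service was not by mail, so no mail extension applies.
From August 25, 2020 through September 8, 2020 inclusive is 15 days; tolling adds 15 days: October 5, 2020 + 15 days = October 20, 2020.
From September 14, 2020 through September 20, 2020 inclusive is 7 days; tolling adds 7 days: October 20, 2020 + 7 days = October 27, 2020.
Tolling adds 9 days: October 27, 2020 + 9 days = November 5, 2020.
November 5, 2020 is a Thursday and not a court holiday, so no extension applies.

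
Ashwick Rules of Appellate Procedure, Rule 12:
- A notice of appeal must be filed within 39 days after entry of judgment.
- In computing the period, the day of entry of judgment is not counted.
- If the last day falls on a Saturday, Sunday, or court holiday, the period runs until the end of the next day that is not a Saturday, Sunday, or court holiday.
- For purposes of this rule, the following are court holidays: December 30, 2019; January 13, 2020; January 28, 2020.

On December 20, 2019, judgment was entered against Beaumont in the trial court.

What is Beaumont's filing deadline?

39 days after December 20, 2019 is January 28, 2020.
January 28, 2020 is a listed holiday. The next qualifying day is January 29, 2020.

January 29, 2020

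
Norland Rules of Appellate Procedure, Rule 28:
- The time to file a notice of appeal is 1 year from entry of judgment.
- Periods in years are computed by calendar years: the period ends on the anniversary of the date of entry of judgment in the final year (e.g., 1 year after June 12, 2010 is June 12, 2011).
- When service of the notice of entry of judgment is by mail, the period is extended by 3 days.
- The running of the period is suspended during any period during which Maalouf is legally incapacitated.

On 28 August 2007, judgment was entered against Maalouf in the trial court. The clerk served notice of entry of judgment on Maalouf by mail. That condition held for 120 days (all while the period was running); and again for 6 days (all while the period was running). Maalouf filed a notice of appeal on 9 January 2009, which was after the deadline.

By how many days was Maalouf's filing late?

1 year after 28 August 2007 is August 28, 2008.
Service was by mail, adding 3 days: August 28, 2008 + 3 days = August 31, 2008.
Tolling adds 120 days: August 31, 2008 + 120 days = December 29, 2008.
Tolling adds 6 days: December 29, 2008 + 6 days = January 4, 2009.
The deadline is January 4, 2009; from January 4, 2009 to January 9, 2009 is 5 days.

5 days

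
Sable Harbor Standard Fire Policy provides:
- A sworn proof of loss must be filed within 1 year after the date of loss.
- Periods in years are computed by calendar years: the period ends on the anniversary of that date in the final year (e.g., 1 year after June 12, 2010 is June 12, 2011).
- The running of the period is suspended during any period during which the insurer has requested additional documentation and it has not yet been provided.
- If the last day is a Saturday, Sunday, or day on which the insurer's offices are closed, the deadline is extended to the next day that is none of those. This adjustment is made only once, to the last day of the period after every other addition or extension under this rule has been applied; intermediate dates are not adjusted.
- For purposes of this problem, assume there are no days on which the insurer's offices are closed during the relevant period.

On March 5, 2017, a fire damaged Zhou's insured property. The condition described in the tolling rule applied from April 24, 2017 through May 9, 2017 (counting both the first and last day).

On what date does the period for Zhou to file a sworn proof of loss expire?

1 year after March 5, 2017 is March 5, 2018.
From April 24, 2017 through May 9, 2017 inclusive is 16 days; tolling adds 16 days: March 5, 2018 + 16 days = March 21, 2018.
March 21, 2018 is a Wednesday and not a day on which the insurer's offices are closed, so no extension applies.

March 21, 2018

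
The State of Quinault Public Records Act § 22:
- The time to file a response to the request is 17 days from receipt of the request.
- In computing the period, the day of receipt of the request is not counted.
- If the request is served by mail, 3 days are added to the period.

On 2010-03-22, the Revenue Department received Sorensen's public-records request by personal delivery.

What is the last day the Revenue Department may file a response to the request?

April 8, 2010

17 days after 2010-03-22 is April 8, 2010.
Service was not by mail, so no mail extension applies.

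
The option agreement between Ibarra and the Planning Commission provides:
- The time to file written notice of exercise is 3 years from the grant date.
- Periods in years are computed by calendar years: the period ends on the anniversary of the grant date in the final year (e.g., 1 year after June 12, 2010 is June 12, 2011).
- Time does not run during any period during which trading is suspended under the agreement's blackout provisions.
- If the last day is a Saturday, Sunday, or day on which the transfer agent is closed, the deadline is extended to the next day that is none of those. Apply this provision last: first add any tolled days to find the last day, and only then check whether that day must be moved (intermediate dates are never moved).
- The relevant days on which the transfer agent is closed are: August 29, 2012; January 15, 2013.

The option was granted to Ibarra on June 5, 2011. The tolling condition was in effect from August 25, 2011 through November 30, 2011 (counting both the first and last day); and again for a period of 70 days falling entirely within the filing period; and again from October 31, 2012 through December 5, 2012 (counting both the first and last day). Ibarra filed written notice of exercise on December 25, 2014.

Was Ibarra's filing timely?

Yes

3 years after June 5, 2011 is June 5, 2014.
From August 25, 2011 through November 30, 2011 inclusive is 98 days; tolling adds 98 days: June 5, 2014 + 98 days = September 11, 2014.
Tolling adds 70 days: September 11, 2014 + 70 days = November 20, 2014.
From October 31, 2012 through December 5, 2012 inclusive is 36 days; tolling adds 36 days: November 20, 2014 + 36 days = December 26, 2014.
December 26, 2014 is a Friday and not a day on which the transfer agent is closed, so no extension applies.
The deadline is December 26, 2014; the filing on December 25, 2014 is on or before that date.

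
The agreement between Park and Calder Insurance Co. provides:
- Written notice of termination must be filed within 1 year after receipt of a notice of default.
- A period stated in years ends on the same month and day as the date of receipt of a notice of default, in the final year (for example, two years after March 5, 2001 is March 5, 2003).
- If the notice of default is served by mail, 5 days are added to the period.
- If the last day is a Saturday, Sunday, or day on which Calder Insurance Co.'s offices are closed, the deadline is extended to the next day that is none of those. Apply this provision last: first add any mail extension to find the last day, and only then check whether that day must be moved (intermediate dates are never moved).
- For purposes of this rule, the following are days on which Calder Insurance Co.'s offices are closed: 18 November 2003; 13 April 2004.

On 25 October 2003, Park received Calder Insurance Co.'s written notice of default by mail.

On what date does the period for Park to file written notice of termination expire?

November 1, 2004

1 year after 25 October 2003 is October 25, 2004.
Service was by mail, adding 5 days: October 25, 2004 + 5 days = October 30, 2004.
October 30, 2004 is Saturday; October 31, 2004 is Sunday. The next qualifying day is November 1, 2004.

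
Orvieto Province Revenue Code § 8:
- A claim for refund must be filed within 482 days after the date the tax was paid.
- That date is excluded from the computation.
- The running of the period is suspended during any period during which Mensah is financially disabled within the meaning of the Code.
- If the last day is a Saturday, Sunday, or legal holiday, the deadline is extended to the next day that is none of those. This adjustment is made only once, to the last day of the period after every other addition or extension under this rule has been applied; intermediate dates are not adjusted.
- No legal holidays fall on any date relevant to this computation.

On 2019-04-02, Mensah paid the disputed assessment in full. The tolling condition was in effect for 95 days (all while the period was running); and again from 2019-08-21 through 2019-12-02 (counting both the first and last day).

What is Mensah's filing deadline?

February 11, 2021

482 days after 2019-04-02 is July 27, 2020.
Tolling adds 95 days: July 27, 2020 + 95 days = October 30, 2020.
From August 21, 2019 through December 2, 2019 inclusive is 104 days; tolling adds 104 days: October 30, 2020 + 104 days = February 11, 2021.
February 11, 2021 is a Thursday and not a legal holiday, so no extension applies.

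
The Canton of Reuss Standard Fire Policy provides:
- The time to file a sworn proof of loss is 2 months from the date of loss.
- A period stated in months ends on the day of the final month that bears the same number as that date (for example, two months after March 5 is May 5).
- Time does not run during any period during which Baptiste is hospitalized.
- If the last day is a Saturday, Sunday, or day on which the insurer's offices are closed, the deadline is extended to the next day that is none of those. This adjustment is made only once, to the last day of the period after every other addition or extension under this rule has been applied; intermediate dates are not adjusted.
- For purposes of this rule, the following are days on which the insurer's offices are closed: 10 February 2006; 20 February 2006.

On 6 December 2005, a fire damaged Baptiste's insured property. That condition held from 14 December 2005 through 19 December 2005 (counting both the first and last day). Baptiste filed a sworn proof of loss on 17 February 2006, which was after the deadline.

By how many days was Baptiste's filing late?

2 months after 6 December 2005 is February 6, 2006.
From December 14, 2005 through December 19, 2005 inclusive is 6 days; tolling adds 6 days: February 6, 2006 + 6 days = February 12, 2006.
February 12, 2006 is Sunday. The next qualifying day is February 13, 2006.
The deadline is February 13, 2006; from February 13, 2006 to February 17, 2006 is 4 days.

4 days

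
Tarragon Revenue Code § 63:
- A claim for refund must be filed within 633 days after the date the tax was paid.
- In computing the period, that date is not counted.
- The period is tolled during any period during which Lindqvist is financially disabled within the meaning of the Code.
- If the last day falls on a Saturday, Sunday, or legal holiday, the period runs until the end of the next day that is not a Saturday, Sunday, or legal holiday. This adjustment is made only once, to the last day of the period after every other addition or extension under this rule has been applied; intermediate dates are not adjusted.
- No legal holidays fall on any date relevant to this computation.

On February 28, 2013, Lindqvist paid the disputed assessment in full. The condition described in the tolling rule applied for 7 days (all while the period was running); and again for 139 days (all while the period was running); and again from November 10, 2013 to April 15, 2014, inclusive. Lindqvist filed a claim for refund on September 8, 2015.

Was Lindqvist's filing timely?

633 days after February 28, 2013 is November 23, 2014.
Tolling adds 7 days: November 23, 2014 + 7 days = November 30, 2014.
Tolling adds 139 days: November 30, 2014 + 139 days = April 18, 2015.
From November 10, 2013 through April 15, 2014 inclusive is 157 days; tolling adds 157 days: April 18, 2015 + 157 days = September 22, 2015.
September 22, 2015 is a Tuesday and not a legal holiday, so no extension applies.
The deadline is September 22, 2015; the filing on September 8, 2015 is on or before that date.

Yes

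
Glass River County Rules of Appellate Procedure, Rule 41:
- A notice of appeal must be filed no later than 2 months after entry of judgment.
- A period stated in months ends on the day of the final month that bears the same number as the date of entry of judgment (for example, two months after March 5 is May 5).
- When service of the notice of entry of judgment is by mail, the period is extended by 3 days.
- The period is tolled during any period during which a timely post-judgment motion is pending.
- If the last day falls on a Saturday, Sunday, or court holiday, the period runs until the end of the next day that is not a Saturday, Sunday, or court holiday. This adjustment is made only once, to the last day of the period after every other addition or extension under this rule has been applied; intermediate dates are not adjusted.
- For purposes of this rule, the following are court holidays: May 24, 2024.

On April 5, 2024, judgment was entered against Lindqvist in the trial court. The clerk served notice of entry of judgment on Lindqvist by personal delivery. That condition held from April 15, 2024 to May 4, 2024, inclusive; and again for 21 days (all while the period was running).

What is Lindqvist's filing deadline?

2 months after April 5, 2024 is June 5, 2024.
Service was not by mail, so no mail extension applies.
From April 15, 2024 through May 4, 2024 inclusive is 20 days; tolling adds 20 days: June 5, 2024 + 20 days = June 25, 2024.
Tolling adds 21 days: June 25, 2024 + 21 days = July 16, 2024.
July 16, 2024 is a Tuesday and not a court holiday, so no extension applies.

July 16, 2024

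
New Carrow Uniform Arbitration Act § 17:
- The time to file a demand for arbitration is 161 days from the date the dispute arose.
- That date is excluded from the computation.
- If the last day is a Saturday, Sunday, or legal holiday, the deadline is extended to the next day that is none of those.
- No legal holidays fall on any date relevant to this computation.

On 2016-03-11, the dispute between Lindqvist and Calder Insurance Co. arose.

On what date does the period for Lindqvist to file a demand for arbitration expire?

161 days after 2016-03-11 is August 19, 2016.
August 19, 2016 is a Friday and not a legal holiday, so no extension applies.

August 19, 2016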